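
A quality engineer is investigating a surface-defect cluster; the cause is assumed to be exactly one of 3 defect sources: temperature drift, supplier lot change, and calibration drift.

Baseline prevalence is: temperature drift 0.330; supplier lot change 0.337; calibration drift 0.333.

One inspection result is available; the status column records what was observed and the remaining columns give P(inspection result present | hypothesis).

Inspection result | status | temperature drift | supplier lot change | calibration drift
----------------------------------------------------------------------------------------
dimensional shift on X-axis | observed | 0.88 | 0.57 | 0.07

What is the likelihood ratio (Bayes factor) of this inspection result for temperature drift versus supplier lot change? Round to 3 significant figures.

1.54

The Bayes factor is the ratio of the two likelihoods.
  temperature drift: 0.88
  supplier lot change: 0.57
Bayes factor = 0.88 / 0.57 ≈ 1.54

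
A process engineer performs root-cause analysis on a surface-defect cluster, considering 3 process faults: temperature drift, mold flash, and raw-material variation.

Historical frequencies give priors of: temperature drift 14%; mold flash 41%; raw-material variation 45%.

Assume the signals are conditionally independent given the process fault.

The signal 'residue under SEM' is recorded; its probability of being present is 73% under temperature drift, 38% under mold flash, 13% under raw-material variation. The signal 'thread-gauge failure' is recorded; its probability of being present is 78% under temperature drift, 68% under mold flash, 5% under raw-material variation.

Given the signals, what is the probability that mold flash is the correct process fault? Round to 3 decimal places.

For each hypothesis, the unnormalized posterior weight is prior × product of the signal likelihoods:
  temperature drift: 0.14 × 0.73 × 0.78 = 0.079716
  mold flash: 0.41 × 0.38 × 0.68 = 0.10594
  raw-material variation: 0.45 × 0.13 × 0.05 = 0.002925
The unnormalized weights sum to 0.18859.
P(mold flash | evidence) = 0.10594 / 0.18859 ≈ 0.562.

0.562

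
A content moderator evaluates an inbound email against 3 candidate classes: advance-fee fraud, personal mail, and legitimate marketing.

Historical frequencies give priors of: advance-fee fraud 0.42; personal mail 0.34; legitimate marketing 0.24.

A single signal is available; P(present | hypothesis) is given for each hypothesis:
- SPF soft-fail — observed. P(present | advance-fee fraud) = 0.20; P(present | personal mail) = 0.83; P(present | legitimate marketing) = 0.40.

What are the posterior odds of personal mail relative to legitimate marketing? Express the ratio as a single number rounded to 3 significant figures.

The normalizing constant cancels in an odds ratio, so compute prior × likelihood for the two hypotheses only:
  personal mail: 0.34 × 0.83 = 0.2822
  legitimate marketing: 0.24 × 0.40 = 0.096
Posterior odds = 0.2822 / 0.096 ≈ 2.94.

2.94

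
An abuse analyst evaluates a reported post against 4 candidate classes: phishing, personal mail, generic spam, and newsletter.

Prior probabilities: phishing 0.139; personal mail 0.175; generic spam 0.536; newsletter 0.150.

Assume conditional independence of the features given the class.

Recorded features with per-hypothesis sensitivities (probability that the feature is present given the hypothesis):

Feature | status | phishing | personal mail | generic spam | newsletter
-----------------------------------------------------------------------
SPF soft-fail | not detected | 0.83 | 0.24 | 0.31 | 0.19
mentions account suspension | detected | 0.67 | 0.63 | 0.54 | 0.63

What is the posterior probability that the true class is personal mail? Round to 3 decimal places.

Multiply each prior by the joint likelihood of the feature pattern (using 1 − P(present | H) for each absent feature):
  phishing: 0.139 × (1 − 0.83) × 0.67 = 0.015832
  personal mail: 0.175 × (1 − 0.24) × 0.63 = 0.08379
  generic spam: 0.536 × (1 − 0.31) × 0.54 = 0.19971
  newsletter: 0.150 × (1 − 0.19) × 0.63 = 0.076545
Normalizing constant Z = 0.015832 + 0.08379 + 0.19971 + 0.076545 = 0.37588.
P(personal mail | evidence) = 0.08379 / 0.37588 ≈ 0.223.

0.223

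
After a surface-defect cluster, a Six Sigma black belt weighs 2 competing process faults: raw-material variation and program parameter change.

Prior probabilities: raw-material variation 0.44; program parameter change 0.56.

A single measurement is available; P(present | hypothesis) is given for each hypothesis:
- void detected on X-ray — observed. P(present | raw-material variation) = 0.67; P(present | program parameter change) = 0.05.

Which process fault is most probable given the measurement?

For each hypothesis, the unnormalized posterior weight is prior × likelihood:
  raw-material variation: 0.44 × 0.67 = 0.2948
  program parameter change: 0.56 × 0.05 = 0.028
The unnormalized weights sum to 0.3228.
P(raw-material variation | evidence) ≈ 0.2948 / 0.3228 ≈ 0.913
P(program parameter change | evidence) ≈ 0.028 / 0.3228 ≈ 0.087
The largest is 0.913, so raw-material variation is most probable.

raw-material variation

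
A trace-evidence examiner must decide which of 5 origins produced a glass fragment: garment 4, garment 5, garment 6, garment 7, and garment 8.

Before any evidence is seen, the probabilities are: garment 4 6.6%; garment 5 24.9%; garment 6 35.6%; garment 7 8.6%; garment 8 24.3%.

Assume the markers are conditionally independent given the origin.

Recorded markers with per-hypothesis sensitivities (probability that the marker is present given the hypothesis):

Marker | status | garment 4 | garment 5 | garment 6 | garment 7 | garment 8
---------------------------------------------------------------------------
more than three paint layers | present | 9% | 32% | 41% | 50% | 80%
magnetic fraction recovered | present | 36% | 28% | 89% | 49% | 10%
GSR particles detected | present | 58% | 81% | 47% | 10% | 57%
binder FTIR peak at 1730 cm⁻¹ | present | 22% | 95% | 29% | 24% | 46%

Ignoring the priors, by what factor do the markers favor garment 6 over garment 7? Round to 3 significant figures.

Joint likelihood of the marker pattern under each hypothesis:
  garment 6: 0.41 × 0.89 × 0.47 × 0.29 = 0.049736
  garment 7: 0.50 × 0.49 × 0.10 × 0.24 = 0.00588
Bayes factor = 0.049736 / 0.00588 ≈ 8.46

8.46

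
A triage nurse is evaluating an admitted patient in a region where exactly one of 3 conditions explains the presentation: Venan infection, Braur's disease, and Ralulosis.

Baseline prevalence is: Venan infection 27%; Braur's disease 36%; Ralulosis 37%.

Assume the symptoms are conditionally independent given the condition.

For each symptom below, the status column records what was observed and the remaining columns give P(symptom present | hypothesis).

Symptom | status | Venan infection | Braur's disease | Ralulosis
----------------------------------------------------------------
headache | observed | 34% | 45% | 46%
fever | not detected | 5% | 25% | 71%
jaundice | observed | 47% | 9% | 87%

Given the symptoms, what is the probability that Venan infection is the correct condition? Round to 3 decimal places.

Multiply each prior by the joint likelihood of the symptom pattern (using 1 − P(present | H) for each absent symptom):
  Venan infection: 0.27 × 0.34 × (1 − 0.05) × 0.47 = 0.040989
  Braur's disease: 0.36 × 0.45 × (1 − 0.25) × 0.09 = 0.010935
  Ralulosis: 0.37 × 0.46 × (1 − 0.71) × 0.87 = 0.042941
Marginal likelihood of the evidence = 0.094865.
P(Venan infection | evidence) = 0.040989 / 0.094865 ≈ 0.432.

0.432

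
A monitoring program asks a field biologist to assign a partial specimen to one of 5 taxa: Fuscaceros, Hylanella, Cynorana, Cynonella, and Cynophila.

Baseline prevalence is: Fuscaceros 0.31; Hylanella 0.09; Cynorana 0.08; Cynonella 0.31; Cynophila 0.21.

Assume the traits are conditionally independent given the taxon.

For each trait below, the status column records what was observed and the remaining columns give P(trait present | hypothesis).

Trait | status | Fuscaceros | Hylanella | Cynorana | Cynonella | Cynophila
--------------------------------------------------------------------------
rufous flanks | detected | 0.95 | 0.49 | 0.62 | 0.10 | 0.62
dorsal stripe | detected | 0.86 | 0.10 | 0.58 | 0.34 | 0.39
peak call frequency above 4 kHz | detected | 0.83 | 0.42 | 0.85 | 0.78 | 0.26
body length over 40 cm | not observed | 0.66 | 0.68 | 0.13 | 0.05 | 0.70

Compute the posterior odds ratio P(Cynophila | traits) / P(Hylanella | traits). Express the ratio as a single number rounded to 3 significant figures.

Posterior odds equal prior odds times the likelihood ratio; only the two competing hypotheses matter (using 1 − P(present | H) for each absent trait).
  Cynophila: 0.21 × 0.62 × 0.39 × 0.26 × (1 − 0.70) = 0.0039607
  Hylanella: 0.09 × 0.49 × 0.10 × 0.42 × (1 − 0.68) = 0.0005927
Odds(Cynophila : Hylanella) = 0.0039607 / 0.0005927 ≈ 6.68.

6.68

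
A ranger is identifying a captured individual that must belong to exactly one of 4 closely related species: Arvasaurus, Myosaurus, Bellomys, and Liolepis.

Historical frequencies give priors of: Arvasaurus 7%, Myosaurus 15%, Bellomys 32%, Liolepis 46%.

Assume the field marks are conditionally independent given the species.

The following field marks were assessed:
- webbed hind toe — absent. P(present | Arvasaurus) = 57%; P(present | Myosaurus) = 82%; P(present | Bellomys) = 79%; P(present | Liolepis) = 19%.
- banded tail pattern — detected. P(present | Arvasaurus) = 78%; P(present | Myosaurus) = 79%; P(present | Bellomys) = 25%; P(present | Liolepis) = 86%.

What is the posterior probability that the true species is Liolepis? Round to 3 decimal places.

By Bayes' rule with conditional independence, the unnormalized weight for each hypothesis is prior × ∏ likelihoods (using 1 − P(present | H) for each absent field mark):
  Arvasaurus: 0.07 × (1 − 0.57) × 0.78 = 0.023478
  Myosaurus: 0.15 × (1 − 0.82) × 0.79 = 0.02133
  Bellomys: 0.32 × (1 − 0.79) × 0.25 = 0.0168
  Liolepis: 0.46 × (1 − 0.19) × 0.86 = 0.32044
Marginal likelihood of the evidence = 0.38204.
P(Liolepis | evidence) = 0.32044 / 0.38204 ≈ 0.839.

0.839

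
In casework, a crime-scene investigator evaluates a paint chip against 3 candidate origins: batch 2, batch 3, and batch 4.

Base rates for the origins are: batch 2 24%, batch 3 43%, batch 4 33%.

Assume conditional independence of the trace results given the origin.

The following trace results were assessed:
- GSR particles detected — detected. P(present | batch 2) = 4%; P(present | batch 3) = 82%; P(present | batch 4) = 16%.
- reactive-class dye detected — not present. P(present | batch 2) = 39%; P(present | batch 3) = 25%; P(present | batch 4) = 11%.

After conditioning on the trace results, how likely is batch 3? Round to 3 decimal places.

0.833

By Bayes' rule with conditional independence, the unnormalized weight for each hypothesis is prior × ∏ likelihoods (using 1 − P(present | H) for each absent trace result):
  batch 2: 0.24 × 0.04 × (1 − 0.39) = 0.005856
  batch 3: 0.43 × 0.82 × (1 − 0.25) = 0.26445
  batch 4: 0.33 × 0.16 × (1 − 0.11) = 0.046992
Marginal likelihood of the evidence = 0.3173.
P(batch 3 | evidence) = 0.26445 / 0.3173 ≈ 0.833.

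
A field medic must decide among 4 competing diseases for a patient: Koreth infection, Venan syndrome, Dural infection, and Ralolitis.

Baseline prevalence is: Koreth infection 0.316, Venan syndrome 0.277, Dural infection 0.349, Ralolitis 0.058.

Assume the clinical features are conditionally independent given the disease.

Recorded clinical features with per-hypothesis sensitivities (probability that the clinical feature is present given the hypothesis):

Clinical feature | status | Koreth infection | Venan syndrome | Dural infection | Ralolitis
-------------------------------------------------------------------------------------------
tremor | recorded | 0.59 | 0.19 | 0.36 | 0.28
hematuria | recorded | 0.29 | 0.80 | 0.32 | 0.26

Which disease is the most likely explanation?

By Bayes' rule with conditional independence, the unnormalized weight for each hypothesis is prior × ∏ likelihoods:
  Koreth infection: 0.316 × 0.59 × 0.29 = 0.054068
  Venan syndrome: 0.277 × 0.19 × 0.80 = 0.042104
  Dural infection: 0.349 × 0.36 × 0.32 = 0.040205
  Ralolitis: 0.058 × 0.28 × 0.26 = 0.0042224
Marginal likelihood of the evidence = 0.1406.
P(Koreth infection | evidence) ≈ 0.054068 / 0.1406 ≈ 0.385
P(Venan syndrome | evidence) ≈ 0.042104 / 0.1406 ≈ 0.299
P(Dural infection | evidence) ≈ 0.040205 / 0.1406 ≈ 0.286
P(Ralolitis | evidence) ≈ 0.0042224 / 0.1406 ≈ 0.030
The largest is 0.385, so Koreth infection is most probable.

Koreth infection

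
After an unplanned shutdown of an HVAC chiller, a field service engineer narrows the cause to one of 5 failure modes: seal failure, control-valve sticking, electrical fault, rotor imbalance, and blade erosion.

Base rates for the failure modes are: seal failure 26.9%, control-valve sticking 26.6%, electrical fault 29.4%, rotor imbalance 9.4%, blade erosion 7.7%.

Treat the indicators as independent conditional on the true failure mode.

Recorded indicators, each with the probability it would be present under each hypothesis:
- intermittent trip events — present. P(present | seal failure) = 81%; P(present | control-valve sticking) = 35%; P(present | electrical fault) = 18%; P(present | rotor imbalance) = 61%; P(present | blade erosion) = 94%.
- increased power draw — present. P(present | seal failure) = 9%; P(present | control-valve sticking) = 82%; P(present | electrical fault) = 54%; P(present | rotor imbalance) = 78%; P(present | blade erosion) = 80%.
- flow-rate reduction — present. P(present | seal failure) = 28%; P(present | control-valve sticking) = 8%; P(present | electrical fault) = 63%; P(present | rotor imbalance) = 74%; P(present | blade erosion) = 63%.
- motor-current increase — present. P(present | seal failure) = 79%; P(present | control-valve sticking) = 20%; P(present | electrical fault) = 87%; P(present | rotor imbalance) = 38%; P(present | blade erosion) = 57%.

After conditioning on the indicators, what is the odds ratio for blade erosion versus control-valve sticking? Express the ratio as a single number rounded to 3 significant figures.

Unnormalized posterior weight (prior times the indicator likelihoods) for each of the two hypotheses:
  blade erosion: 0.077 × 0.94 × 0.80 × 0.63 × 0.57 = 0.020793
  control-valve sticking: 0.266 × 0.35 × 0.82 × 0.08 × 0.20 = 0.0012215
Odds(blade erosion : control-valve sticking) = 0.020793 / 0.0012215 ≈ 17.0.

17.0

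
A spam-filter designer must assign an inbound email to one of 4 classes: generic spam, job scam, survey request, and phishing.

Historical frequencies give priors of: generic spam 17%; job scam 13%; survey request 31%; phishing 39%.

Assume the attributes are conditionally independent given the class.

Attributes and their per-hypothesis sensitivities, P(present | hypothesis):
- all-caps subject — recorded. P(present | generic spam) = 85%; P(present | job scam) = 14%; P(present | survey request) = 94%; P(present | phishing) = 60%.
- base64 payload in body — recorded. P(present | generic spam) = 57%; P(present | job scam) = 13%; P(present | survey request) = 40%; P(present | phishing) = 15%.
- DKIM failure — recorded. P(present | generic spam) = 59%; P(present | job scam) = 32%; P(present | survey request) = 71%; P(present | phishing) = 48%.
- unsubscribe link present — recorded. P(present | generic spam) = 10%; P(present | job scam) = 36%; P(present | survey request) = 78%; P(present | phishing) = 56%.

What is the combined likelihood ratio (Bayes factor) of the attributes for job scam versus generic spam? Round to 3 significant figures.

Take the product of per-attribute likelihoods under each hypothesis, then divide.
  job scam: 0.14 × 0.13 × 0.32 × 0.36 = 0.0020966
  generic spam: 0.85 × 0.57 × 0.59 × 0.10 = 0.028585
Bayes factor = 0.0020966 / 0.028585 ≈ 0.0733

0.0733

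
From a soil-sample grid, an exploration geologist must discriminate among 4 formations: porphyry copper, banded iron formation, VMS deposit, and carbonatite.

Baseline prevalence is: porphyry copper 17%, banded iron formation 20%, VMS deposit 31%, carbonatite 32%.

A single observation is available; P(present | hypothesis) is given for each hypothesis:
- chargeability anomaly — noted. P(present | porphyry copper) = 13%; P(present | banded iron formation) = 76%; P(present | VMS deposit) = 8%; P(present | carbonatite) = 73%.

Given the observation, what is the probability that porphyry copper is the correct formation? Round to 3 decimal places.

0.051

By Bayes' rule, the unnormalized weight for each hypothesis is prior × likelihood:
  porphyry copper: 0.17 × 0.13 = 0.0221
  banded iron formation: 0.20 × 0.76 = 0.152
  VMS deposit: 0.31 × 0.08 = 0.0248
  carbonatite: 0.32 × 0.73 = 0.2336
Marginal likelihood of the evidence = 0.4325.
P(porphyry copper | evidence) = 0.0221 / 0.4325 ≈ 0.051.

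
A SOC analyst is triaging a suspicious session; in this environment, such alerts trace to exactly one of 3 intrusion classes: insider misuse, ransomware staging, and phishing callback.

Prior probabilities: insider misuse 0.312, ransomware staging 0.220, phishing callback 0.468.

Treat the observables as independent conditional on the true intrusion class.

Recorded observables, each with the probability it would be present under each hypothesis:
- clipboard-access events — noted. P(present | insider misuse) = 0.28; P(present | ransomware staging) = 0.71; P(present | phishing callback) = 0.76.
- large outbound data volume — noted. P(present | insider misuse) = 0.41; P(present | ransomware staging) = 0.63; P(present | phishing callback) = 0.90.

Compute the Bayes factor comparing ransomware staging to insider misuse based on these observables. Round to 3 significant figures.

3.90

Take the product of per-observable likelihoods under each hypothesis, then divide.
  ransomware staging: 0.71 × 0.63 = 0.4473
  insider misuse: 0.28 × 0.41 = 0.1148
Bayes factor = 0.4473 / 0.1148 ≈ 3.90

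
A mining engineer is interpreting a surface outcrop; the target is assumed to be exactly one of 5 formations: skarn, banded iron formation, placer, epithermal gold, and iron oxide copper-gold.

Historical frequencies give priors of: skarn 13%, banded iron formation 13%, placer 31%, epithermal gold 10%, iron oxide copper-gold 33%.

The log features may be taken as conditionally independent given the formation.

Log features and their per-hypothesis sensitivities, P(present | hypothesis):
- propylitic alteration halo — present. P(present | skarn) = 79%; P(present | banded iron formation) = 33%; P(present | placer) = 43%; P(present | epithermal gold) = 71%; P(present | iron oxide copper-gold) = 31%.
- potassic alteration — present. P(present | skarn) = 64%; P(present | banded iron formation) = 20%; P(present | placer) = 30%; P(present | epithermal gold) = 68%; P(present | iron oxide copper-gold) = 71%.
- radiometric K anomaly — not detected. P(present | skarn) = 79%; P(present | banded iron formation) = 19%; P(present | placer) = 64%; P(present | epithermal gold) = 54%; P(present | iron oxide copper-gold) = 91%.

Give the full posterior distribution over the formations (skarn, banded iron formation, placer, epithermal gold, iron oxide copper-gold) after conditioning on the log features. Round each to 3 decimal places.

Multiply each prior by the joint likelihood of the log feature pattern (using 1 − P(present | H) for each absent log feature):
  skarn: 0.13 × 0.79 × 0.64 × (1 − 0.79) = 0.013803
  banded iron formation: 0.13 × 0.33 × 0.20 × (1 − 0.19) = 0.0069498
  placer: 0.31 × 0.43 × 0.30 × (1 − 0.64) = 0.014396
  epithermal gold: 0.10 × 0.71 × 0.68 × (1 − 0.54) = 0.022209
  iron oxide copper-gold: 0.33 × 0.31 × 0.71 × (1 − 0.91) = 0.006537
Marginal likelihood of the evidence = 0.063895.
P(skarn | evidence) = 0.013803 / 0.063895 ≈ 0.216
P(banded iron formation | evidence) = 0.0069498 / 0.063895 ≈ 0.109
P(placer | evidence) = 0.014396 / 0.063895 ≈ 0.225
P(epithermal gold | evidence) = 0.022209 / 0.063895 ≈ 0.348
P(iron oxide copper-gold | evidence) = 0.006537 / 0.063895 ≈ 0.102

0.216, 0.109, 0.225, 0.348, 0.102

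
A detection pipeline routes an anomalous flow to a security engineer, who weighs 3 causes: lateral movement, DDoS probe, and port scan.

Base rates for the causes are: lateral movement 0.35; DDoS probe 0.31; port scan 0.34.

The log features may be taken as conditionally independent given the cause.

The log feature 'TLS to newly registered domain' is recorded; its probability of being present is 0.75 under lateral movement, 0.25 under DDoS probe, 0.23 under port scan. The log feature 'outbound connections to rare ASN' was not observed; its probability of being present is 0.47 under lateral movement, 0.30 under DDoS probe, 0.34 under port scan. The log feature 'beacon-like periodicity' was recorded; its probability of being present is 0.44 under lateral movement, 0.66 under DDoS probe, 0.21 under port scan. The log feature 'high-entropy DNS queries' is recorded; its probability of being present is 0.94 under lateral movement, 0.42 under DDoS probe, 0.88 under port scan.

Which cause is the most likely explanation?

For each hypothesis, the unnormalized posterior weight is prior × product of the log feature likelihoods (using 1 − P(present | H) for each absent log feature):
  lateral movement: 0.35 × 0.75 × (1 − 0.47) × 0.44 × 0.94 = 0.057542
  DDoS probe: 0.31 × 0.25 × (1 − 0.30) × 0.66 × 0.42 = 0.015038
  port scan: 0.34 × 0.23 × (1 − 0.34) × 0.21 × 0.88 = 0.0095379
Normalizing constant Z = 0.057542 + 0.015038 + 0.0095379 = 0.082118.
P(lateral movement | evidence) ≈ 0.057542 / 0.082118 ≈ 0.701
P(DDoS probe | evidence) ≈ 0.015038 / 0.082118 ≈ 0.183
P(port scan | evidence) ≈ 0.0095379 / 0.082118 ≈ 0.116
The largest is 0.701, so lateral movement is most probable.

lateral movement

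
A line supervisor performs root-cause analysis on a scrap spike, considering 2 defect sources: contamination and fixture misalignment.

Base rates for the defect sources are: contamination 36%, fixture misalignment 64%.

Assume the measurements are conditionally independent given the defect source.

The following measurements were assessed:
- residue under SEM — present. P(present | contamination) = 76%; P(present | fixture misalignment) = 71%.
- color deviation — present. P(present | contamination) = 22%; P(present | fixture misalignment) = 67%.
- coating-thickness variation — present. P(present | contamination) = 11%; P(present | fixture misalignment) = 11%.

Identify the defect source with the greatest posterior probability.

fixture misalignment

For each hypothesis, the unnormalized posterior weight is prior × product of the measurement likelihoods:
  contamination: 0.36 × 0.76 × 0.22 × 0.11 = 0.0066211
  fixture misalignment: 0.64 × 0.71 × 0.67 × 0.11 = 0.033489
Normalizing constant Z = 0.0066211 + 0.033489 = 0.04011.
P(contamination | evidence) ≈ 0.0066211 / 0.04011 ≈ 0.165
P(fixture misalignment | evidence) ≈ 0.033489 / 0.04011 ≈ 0.835
The largest is 0.835, so fixture misalignment is most probable.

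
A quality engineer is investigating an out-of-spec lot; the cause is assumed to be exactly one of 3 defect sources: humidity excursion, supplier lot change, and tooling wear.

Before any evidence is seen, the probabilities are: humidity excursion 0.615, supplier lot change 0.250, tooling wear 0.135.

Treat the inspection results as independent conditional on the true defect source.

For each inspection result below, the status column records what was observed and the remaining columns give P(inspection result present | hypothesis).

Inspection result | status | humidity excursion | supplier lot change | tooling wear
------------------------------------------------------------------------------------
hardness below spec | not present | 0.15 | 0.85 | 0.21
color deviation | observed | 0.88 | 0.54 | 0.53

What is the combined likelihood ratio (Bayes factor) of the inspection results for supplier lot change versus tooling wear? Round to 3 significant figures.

The Bayes factor is the ratio of the joint likelihoods of the inspection result pattern under the two hypotheses (using 1 − P(present | H) for each absent inspection result).
  supplier lot change: (1 − 0.85) × 0.54 = 0.081
  tooling wear: (1 − 0.21) × 0.53 = 0.4187
Bayes factor = 0.081 / 0.4187 ≈ 0.193

0.193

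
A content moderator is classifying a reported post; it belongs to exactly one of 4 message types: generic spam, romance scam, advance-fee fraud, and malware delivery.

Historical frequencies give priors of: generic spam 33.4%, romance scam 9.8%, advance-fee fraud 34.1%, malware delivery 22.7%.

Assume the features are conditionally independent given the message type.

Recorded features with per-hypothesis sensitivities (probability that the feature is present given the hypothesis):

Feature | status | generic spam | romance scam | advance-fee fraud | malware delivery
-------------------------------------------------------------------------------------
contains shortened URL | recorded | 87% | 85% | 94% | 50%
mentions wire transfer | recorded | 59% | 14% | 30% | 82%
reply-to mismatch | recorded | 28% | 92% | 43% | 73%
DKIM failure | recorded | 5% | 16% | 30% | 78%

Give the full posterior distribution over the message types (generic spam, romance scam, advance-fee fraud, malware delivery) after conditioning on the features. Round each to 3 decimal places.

Multiply each prior by the joint likelihood of the feature pattern:
  generic spam: 0.334 × 0.87 × 0.59 × 0.28 × 0.05 = 0.0024002
  romance scam: 0.098 × 0.85 × 0.14 × 0.92 × 0.16 = 0.0017166
  advance-fee fraud: 0.341 × 0.94 × 0.30 × 0.43 × 0.30 = 0.012405
  malware delivery: 0.227 × 0.50 × 0.82 × 0.73 × 0.78 = 0.052994
Marginal likelihood of the evidence = 0.069516.
P(generic spam | evidence) = 0.0024002 / 0.069516 ≈ 0.035
P(romance scam | evidence) = 0.0017166 / 0.069516 ≈ 0.025
P(advance-fee fraud | evidence) = 0.012405 / 0.069516 ≈ 0.178
P(malware delivery | evidence) = 0.052994 / 0.069516 ≈ 0.762

0.035, 0.025, 0.178, 0.762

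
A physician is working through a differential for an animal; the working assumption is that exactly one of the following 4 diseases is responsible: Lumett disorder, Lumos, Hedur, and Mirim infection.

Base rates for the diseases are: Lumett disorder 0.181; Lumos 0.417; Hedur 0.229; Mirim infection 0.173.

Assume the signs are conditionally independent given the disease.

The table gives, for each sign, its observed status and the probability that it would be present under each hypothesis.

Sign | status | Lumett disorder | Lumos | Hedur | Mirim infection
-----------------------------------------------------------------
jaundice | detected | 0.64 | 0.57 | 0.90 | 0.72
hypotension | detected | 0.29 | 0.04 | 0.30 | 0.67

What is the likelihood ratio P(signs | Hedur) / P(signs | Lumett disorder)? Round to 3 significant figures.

The Bayes factor is the ratio of the joint likelihoods of the sign pattern under the two hypotheses.
  Hedur: 0.90 × 0.30 = 0.27
  Lumett disorder: 0.64 × 0.29 = 0.1856
Bayes factor = 0.27 / 0.1856 ≈ 1.45

1.45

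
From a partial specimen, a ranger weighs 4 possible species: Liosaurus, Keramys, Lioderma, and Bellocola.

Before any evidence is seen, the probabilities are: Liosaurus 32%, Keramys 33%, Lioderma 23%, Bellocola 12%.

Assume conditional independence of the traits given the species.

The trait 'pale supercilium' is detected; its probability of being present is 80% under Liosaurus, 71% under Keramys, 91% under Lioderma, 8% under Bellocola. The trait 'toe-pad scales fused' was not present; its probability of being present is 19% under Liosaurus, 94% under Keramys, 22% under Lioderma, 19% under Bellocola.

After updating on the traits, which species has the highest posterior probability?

Multiply each prior by the joint likelihood of the trait pattern (using 1 − P(present | H) for each absent trait):
  Liosaurus: 0.32 × 0.80 × (1 − 0.19) = 0.20736
  Keramys: 0.33 × 0.71 × (1 − 0.94) = 0.014058
  Lioderma: 0.23 × 0.91 × (1 − 0.22) = 0.16325
  Bellocola: 0.12 × 0.08 × (1 − 0.19) = 0.007776
The unnormalized weights sum to 0.39245.
P(Liosaurus | evidence) ≈ 0.20736 / 0.39245 ≈ 0.528
P(Keramys | evidence) ≈ 0.014058 / 0.39245 ≈ 0.036
P(Lioderma | evidence) ≈ 0.16325 / 0.39245 ≈ 0.416
P(Bellocola | evidence) ≈ 0.007776 / 0.39245 ≈ 0.020
The largest is 0.528, so Liosaurus is most probable.

Liosaurus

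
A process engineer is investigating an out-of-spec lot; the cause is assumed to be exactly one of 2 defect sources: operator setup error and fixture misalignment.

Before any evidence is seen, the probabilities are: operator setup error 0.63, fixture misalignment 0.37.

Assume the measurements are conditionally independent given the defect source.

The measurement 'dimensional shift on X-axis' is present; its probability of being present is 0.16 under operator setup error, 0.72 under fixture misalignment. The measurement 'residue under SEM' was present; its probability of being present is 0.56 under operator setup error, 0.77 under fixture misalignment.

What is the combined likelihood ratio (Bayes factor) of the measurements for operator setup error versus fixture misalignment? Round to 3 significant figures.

0.162

The Bayes factor is the ratio of the joint likelihoods of the measurement pattern under the two hypotheses.
  operator setup error: 0.16 × 0.56 = 0.0896
  fixture misalignment: 0.72 × 0.77 = 0.5544
Bayes factor = 0.0896 / 0.5544 ≈ 0.162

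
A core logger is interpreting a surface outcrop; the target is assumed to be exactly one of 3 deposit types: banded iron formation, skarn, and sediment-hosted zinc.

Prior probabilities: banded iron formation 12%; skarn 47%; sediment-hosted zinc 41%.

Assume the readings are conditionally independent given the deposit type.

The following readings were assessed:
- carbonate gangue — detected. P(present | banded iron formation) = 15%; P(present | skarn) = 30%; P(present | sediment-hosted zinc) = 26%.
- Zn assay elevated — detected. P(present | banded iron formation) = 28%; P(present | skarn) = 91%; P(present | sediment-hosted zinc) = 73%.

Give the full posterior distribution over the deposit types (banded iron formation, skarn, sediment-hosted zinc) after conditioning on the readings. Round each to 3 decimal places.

Multiply each prior by the joint likelihood of the reading pattern:
  banded iron formation: 0.12 × 0.15 × 0.28 = 0.00504
  skarn: 0.47 × 0.30 × 0.91 = 0.12831
  sediment-hosted zinc: 0.41 × 0.26 × 0.73 = 0.077818
The unnormalized weights sum to 0.21117.
P(banded iron formation | evidence) = 0.00504 / 0.21117 ≈ 0.024
P(skarn | evidence) = 0.12831 / 0.21117 ≈ 0.608
P(sediment-hosted zinc | evidence) = 0.077818 / 0.21117 ≈ 0.369

0.024, 0.608, 0.369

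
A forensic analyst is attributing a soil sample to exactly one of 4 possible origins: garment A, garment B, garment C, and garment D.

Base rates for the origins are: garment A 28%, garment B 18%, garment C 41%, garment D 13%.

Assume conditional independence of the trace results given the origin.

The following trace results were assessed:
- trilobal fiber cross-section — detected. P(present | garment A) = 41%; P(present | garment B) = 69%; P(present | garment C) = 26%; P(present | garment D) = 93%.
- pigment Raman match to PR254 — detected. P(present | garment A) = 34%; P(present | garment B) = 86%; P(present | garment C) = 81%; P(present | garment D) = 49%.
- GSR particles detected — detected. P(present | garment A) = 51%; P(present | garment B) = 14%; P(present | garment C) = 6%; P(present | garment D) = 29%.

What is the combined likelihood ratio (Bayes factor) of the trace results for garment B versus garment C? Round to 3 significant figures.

6.57

Take the product of per-trace result likelihoods under each hypothesis, then divide.
  garment B: 0.69 × 0.86 × 0.14 = 0.083076
  garment C: 0.26 × 0.81 × 0.06 = 0.012636
Bayes factor = 0.083076 / 0.012636 ≈ 6.57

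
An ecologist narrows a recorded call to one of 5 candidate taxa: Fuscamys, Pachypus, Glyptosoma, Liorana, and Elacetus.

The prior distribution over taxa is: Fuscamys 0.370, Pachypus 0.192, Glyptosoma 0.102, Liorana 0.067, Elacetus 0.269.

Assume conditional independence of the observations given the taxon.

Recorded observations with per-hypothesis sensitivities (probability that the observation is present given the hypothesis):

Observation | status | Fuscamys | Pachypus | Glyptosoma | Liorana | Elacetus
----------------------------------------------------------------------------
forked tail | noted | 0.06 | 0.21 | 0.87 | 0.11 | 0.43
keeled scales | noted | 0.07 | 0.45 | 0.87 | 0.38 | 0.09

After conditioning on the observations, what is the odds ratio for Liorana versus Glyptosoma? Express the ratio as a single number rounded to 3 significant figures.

0.0363

Unnormalized posterior weight (prior times the observation likelihoods) for each of the two hypotheses:
  Liorana: 0.067 × 0.11 × 0.38 = 0.0028006
  Glyptosoma: 0.102 × 0.87 × 0.87 = 0.077204
Posterior odds = 0.0028006 / 0.077204 ≈ 0.0363.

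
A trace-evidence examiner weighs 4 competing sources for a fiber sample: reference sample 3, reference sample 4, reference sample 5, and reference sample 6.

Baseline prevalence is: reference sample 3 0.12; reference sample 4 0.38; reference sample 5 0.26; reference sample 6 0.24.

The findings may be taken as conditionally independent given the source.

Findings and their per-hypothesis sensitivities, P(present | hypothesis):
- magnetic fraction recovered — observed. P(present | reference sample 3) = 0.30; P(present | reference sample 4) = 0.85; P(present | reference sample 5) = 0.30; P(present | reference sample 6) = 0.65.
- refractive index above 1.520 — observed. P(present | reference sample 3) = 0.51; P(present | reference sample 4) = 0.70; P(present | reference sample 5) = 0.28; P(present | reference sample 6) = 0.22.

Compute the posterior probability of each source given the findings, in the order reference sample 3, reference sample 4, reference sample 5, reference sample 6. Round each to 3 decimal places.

0.061, 0.752, 0.073, 0.114

For each hypothesis, the unnormalized posterior weight is prior × product of the finding likelihoods:
  reference sample 3: 0.12 × 0.30 × 0.51 = 0.01836
  reference sample 4: 0.38 × 0.85 × 0.70 = 0.2261
  reference sample 5: 0.26 × 0.30 × 0.28 = 0.02184
  reference sample 6: 0.24 × 0.65 × 0.22 = 0.03432
The unnormalized weights sum to 0.30062.
P(reference sample 3 | evidence) = 0.01836 / 0.30062 ≈ 0.061
P(reference sample 4 | evidence) = 0.2261 / 0.30062 ≈ 0.752
P(reference sample 5 | evidence) = 0.02184 / 0.30062 ≈ 0.073
P(reference sample 6 | evidence) = 0.03432 / 0.30062 ≈ 0.114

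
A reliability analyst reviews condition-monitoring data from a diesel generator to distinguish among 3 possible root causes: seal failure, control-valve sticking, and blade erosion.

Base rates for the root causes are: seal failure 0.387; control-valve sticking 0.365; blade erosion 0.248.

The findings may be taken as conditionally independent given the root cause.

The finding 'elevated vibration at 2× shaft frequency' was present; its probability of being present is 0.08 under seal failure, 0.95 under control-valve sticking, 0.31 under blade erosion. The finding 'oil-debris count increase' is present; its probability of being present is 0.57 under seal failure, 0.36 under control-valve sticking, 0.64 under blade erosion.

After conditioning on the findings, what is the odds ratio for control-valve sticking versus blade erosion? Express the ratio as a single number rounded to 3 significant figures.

Posterior odds equal prior odds times the likelihood ratio; only the two competing hypotheses matter.
  control-valve sticking: 0.365 × 0.95 × 0.36 = 0.12483
  blade erosion: 0.248 × 0.31 × 0.64 = 0.049203
Posterior odds = 0.12483 / 0.049203 ≈ 2.54.

2.54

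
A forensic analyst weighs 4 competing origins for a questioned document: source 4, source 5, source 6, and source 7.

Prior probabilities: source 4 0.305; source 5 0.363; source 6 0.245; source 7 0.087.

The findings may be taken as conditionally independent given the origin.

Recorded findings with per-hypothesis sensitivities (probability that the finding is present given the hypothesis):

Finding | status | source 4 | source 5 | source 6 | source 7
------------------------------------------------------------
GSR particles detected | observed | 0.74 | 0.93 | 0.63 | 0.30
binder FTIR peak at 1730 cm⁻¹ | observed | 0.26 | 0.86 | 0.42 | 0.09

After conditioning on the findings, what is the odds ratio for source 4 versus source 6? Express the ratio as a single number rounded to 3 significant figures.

Unnormalized posterior weight (prior times the finding likelihoods) for each of the two hypotheses:
  source 4: 0.305 × 0.74 × 0.26 = 0.058682
  source 6: 0.245 × 0.63 × 0.42 = 0.064827
Odds(source 4 : source 6) = 0.058682 / 0.064827 ≈ 0.905.

0.905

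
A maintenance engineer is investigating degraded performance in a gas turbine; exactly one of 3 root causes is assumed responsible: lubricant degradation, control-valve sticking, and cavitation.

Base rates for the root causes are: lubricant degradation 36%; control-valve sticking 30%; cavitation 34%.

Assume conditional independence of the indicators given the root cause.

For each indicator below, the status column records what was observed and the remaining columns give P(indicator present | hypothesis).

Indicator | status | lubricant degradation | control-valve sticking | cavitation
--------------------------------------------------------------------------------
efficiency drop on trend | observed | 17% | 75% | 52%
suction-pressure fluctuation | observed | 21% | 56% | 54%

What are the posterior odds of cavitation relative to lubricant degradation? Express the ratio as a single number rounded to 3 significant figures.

Unnormalized posterior weight (prior times the indicator likelihoods) for each of the two hypotheses:
  cavitation: 0.34 × 0.52 × 0.54 = 0.095472
  lubricant degradation: 0.36 × 0.17 × 0.21 = 0.012852
Odds(cavitation : lubricant degradation) = 0.095472 / 0.012852 ≈ 7.43.

7.43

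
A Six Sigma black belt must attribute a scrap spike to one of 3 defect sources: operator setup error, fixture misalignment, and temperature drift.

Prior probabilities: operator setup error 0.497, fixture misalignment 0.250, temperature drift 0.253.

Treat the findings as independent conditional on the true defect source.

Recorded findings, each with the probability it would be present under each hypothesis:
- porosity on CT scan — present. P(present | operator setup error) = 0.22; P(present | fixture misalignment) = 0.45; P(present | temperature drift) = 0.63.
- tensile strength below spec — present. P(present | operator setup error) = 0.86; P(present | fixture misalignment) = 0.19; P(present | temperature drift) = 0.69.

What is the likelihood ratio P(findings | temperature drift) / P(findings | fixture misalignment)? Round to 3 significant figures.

Take the product of per-finding likelihoods under each hypothesis, then divide.
  temperature drift: 0.63 × 0.69 = 0.4347
  fixture misalignment: 0.45 × 0.19 = 0.0855
Bayes factor = 0.4347 / 0.0855 ≈ 5.08

5.08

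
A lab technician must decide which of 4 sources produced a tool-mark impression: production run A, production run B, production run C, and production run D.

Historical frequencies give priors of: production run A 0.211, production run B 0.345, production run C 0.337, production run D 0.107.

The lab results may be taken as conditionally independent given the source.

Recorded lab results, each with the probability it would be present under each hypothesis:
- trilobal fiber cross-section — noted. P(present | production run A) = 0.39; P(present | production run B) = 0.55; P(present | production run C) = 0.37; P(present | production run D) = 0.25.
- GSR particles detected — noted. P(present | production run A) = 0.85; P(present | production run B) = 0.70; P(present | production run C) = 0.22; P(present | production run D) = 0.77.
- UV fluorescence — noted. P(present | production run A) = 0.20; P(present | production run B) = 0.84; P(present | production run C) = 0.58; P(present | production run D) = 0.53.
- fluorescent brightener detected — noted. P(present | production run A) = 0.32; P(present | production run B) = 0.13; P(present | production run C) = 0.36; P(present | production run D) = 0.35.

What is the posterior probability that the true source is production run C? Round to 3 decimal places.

0.201

By Bayes' rule with conditional independence, the unnormalized weight for each hypothesis is prior × ∏ likelihoods:
  production run A: 0.211 × 0.39 × 0.85 × 0.20 × 0.32 = 0.0044766
  production run B: 0.345 × 0.55 × 0.70 × 0.84 × 0.13 = 0.014504
  production run C: 0.337 × 0.37 × 0.22 × 0.58 × 0.36 = 0.0057278
  production run D: 0.107 × 0.25 × 0.77 × 0.53 × 0.35 = 0.0038208
Marginal likelihood of the evidence = 0.02853.
P(production run C | evidence) = 0.0057278 / 0.02853 ≈ 0.201.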